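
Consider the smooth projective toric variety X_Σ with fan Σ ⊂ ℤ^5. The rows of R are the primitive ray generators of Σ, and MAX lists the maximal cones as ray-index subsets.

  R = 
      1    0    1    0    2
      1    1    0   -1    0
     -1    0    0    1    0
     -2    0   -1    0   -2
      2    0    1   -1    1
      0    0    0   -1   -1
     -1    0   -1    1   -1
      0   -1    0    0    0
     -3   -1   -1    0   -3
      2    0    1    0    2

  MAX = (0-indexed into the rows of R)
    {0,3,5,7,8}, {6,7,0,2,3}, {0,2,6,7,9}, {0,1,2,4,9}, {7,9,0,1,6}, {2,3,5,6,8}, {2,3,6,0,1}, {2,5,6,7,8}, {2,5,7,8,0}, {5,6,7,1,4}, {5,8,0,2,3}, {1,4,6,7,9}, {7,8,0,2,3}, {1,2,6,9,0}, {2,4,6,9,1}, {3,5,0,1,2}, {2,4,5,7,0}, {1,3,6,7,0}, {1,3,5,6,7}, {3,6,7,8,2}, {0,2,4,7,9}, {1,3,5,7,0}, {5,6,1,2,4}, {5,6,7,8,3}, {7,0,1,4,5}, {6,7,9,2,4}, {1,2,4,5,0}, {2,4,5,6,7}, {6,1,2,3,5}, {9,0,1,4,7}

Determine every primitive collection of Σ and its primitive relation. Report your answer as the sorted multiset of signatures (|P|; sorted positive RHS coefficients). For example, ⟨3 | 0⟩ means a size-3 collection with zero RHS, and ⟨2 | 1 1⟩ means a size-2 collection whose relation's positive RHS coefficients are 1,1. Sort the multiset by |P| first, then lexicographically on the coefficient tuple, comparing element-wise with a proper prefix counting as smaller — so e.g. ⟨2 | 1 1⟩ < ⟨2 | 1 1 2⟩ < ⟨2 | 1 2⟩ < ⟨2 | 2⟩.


Minimal non-faces — 11 found among 10 rays, 30 max cones:

  P={3,9}:  v_{3} + v_{9} = 0  ⇒ sig = ⟨2 | 0⟩
  P={3,4}:  v_{3} + v_{4} = v_{5}  ⇒ sig = ⟨2 | 1⟩
  P={5,9}:  v_{5} + v_{9} = v_{4}  ⇒ sig = ⟨2 | 1⟩
  P={1,8}:  v_{1} + v_{8} = v_{3} + v_{5}  ⇒ sig = ⟨2 | 1 1⟩
  P={8,9}:  v_{8} + v_{9} = v_{2} + v_{5} + v_{7}  ⇒ sig = ⟨2 | 1 1 1⟩
  P={4,8}:  v_{4} + v_{8} = v_{2} + 2·v_{5} + v_{7}  ⇒ sig = ⟨2 | 1 1 2⟩
  P={0,5,6}:  v_{0} + v_{5} + v_{6} = 0  ⇒ sig = ⟨3 | 0⟩
  P={1,2,7}:  v_{1} + v_{2} + v_{7} = 0  ⇒ sig = ⟨3 | 0⟩
  P={0,4,6}:  v_{0} + v_{4} + v_{6} = v_{9}  ⇒ sig = ⟨3 | 1⟩
  P={0,6,8}:  v_{0} + v_{6} + v_{8} = v_{2} + v_{3} + v_{7}  ⇒ sig = ⟨3 | 1 1 1⟩
  P={2,3,5,7}:  v_{2} + v_{3} + v_{5} + v_{7} = v_{8}  ⇒ sig = ⟨4 | 1⟩

Hence PRS(X_Σ) =
{ ⟨2 | 0⟩,  ⟨2 | 1⟩ ×2,  ⟨2 | 1 1⟩,  ⟨2 | 1 1 1⟩,  ⟨2 | 1 1 2⟩,  ⟨3 | 0⟩ ×2,  ⟨3 | 1⟩,  ⟨3 | 1 1 1⟩,  ⟨4 | 1⟩ }


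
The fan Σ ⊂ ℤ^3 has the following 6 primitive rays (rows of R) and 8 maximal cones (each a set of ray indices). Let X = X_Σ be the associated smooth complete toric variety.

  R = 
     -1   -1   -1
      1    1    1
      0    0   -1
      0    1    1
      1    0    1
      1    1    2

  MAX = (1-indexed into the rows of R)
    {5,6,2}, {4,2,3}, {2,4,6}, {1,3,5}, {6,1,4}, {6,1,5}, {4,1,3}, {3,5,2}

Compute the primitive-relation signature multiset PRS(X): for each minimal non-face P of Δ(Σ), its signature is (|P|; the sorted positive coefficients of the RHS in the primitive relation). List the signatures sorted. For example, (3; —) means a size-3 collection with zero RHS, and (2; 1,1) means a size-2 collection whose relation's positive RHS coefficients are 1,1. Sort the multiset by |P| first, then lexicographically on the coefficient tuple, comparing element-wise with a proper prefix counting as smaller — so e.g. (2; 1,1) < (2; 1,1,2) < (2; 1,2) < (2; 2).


Σ has 3 primitive collections:

  • {1,2}:  v_{1} + v_{2} = 0  ⟹  sig = (2; —)
  • {3,6}:  v_{3} + v_{6} = v_{2}  ⟹  sig = (2; 1)
  • {4,5}:  v_{4} + v_{5} = v_{6}  ⟹  sig = (2; 1)

so the primitive-relation signature multiset is
{ (2; —),  (2; 1) ×2 }


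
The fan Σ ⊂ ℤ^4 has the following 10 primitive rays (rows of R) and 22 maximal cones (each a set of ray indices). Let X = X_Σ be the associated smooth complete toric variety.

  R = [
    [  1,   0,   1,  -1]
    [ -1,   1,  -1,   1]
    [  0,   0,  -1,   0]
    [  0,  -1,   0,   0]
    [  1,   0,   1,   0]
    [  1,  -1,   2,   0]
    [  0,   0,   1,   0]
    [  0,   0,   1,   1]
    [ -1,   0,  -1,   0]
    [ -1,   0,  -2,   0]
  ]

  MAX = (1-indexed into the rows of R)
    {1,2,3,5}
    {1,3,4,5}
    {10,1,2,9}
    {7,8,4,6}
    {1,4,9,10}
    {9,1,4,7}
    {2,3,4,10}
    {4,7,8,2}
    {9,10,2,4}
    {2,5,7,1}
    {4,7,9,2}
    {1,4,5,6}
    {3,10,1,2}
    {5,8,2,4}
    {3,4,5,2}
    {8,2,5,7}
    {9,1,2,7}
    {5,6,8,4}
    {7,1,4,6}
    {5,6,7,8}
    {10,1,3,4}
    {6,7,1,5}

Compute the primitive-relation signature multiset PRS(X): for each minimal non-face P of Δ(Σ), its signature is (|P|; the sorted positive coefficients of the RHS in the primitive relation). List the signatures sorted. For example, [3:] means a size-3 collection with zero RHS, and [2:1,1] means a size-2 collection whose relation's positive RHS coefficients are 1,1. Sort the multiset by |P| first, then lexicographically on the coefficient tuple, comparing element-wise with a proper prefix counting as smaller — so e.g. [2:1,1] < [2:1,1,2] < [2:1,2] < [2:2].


Primitive collections (15):

  • {3,7}:  v_{3} + v_{7} = 0 — sig = [2:]
  • {5,9}:  v_{5} + v_{9} = 0 — sig = [2:]
  • {2,6}:  v_{2} + v_{6} = v_{8} — sig = [2:1]
  • {3,9}:  v_{3} + v_{9} = v_{10} — sig = [2:1]
  • {5,10}:  v_{5} + v_{10} = v_{3} — sig = [2:1]
  • {6,10}:  v_{6} + v_{10} = v_{4} — sig = [2:1]
  • {7,10}:  v_{7} + v_{10} = v_{9} — sig = [2:1]
  • {1,8}:  v_{1} + v_{8} = v_{5} + v_{7} — sig = [2:1,1]
  • {3,6}:  v_{3} + v_{6} = v_{4} + v_{5} — sig = [2:1,1]
  • {6,9}:  v_{6} + v_{9} = v_{4} + v_{7} — sig = [2:1,1]
  • {8,10}:  v_{8} + v_{10} = v_{2} + v_{4} — sig = [2:1,1]
  • {3,8}:  v_{3} + v_{8} = v_{2} + v_{4} + v_{5} — sig = [2:1,1,1]
  • {8,9}:  v_{8} + v_{9} = v_{2} + v_{4} + v_{7} — sig = [2:1,1,1]
  • {1,2,4}:  v_{1} + v_{2} + v_{4} = 0 — sig = [3:]
  • {4,5,7}:  v_{4} + v_{5} + v_{7} = v_{6} — sig = [3:1]

Hence PRS(X_Σ) =
    |P|=2: 13 collections, coeffs (), (), (1), (1), (1), (1), (1), (1,1), (1,1), (1,1), (1,1), (1,1,1), (1,1,1)
    |P|=3: 2 collections, coeffs (), (1)


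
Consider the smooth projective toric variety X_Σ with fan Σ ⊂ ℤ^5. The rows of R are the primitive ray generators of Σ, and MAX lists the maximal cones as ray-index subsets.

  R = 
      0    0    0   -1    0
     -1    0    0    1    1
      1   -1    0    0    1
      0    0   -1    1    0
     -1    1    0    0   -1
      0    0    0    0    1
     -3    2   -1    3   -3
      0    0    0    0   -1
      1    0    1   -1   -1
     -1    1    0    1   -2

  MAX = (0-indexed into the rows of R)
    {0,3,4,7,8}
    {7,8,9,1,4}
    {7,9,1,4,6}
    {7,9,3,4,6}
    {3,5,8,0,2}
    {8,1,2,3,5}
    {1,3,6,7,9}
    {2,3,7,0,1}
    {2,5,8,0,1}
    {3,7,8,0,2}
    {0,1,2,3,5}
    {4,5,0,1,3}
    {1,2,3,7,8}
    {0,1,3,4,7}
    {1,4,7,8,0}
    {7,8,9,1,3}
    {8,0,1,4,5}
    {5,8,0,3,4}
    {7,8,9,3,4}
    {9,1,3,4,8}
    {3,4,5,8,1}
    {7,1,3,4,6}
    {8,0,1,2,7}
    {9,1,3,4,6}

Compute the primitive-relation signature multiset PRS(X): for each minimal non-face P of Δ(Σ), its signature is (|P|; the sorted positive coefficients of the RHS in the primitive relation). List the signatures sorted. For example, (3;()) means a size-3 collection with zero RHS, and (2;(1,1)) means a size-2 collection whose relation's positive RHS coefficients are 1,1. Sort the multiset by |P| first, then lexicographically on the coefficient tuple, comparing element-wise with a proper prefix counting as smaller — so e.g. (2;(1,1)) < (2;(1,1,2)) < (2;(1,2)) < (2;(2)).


Minimal non-faces — 12 found among 10 rays, 24 max cones:

  P={2,4}:  v_{2} + v_{4} = 0  →  sig = (2;())
  P={5,7}:  v_{5} + v_{7} = 0  →  sig = (2;())
  P={0,9}:  v_{0} + v_{9} = v_{4} + v_{7}  →  sig = (2;(1,1))
  P={2,6}:  v_{2} + v_{6} = v_{1} + v_{3} + v_{7} + v_{9}  →  sig = (2;(1,1,1,1))
  P={2,9}:  v_{2} + v_{9} = v_{1} + v_{3} + v_{7} + v_{8}  →  sig = (2;(1,1,1,1))
  P={5,6}:  v_{5} + v_{6} = v_{1} + v_{3} + v_{4} + v_{9}  →  sig = (2;(1,1,1,1))
  P={5,9}:  v_{5} + v_{9} = v_{1} + v_{3} + v_{4} + v_{8}  →  sig = (2;(1,1,1,1))
  P={0,6}:  v_{0} + v_{6} = v_{1} + v_{3} + 2·v_{4} + 2·v_{7}  →  sig = (2;(1,1,2,2))
  P={6,8}:  v_{6} + v_{8} = 2·v_{9}  →  sig = (2;(2))
  P={0,1,3,8}:  v_{0} + v_{1} + v_{3} + v_{8} = 0  →  sig = (4;())
  P={1,3,4,7,8}:  v_{1} + v_{3} + v_{4} + v_{7} + v_{8} = v_{9}  →  sig = (5;(1))
  P={1,3,4,7,9}:  v_{1} + v_{3} + v_{4} + v_{7} + v_{9} = v_{6}  →  sig = (5;(1))

so the primitive-relation signature multiset is
[(2;()), (2;()), (2;(1,1)), (2;(1,1,1,1)), (2;(1,1,1,1)), (2;(1,1,1,1)), (2;(1,1,1,1)), (2;(1,1,2,2)), (2;(2)), (4;()), (5;(1)), (5;(1))]


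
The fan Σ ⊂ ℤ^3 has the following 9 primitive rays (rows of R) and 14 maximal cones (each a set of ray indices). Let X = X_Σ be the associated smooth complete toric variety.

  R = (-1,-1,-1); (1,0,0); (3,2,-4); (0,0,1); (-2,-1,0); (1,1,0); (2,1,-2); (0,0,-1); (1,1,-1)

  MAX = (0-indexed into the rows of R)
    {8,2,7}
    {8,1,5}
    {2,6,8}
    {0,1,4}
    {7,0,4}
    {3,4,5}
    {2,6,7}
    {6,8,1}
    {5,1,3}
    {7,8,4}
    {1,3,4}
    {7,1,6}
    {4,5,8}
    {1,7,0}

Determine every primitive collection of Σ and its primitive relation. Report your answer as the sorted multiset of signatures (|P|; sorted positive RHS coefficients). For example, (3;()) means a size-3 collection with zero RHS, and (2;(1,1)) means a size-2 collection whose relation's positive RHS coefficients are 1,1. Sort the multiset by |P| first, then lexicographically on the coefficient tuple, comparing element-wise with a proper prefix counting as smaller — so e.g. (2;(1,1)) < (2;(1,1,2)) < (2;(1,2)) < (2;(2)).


Minimal non-faces — 20 found among 9 rays, 14 max cones:

  P = {3,7}:  v_{3} + v_{7} = 0  ⟹  sig = (2;())
  P = {0,5}:  v_{0} + v_{5} = v_{7}  ⟹  sig = (2;(1))
  P = {3,8}:  v_{3} + v_{8} = v_{5}  ⟹  sig = (2;(1))
  P = {5,7}:  v_{5} + v_{7} = v_{8}  ⟹  sig = (2;(1))
  P = {0,3}:  v_{0} + v_{3} = v_{1} + v_{4}  ⟹  sig = (2;(1,1))
  P = {2,3}:  v_{2} + v_{3} = v_{6} + v_{8}  ⟹  sig = (2;(1,1))
  P = {3,6}:  v_{3} + v_{6} = v_{1} + v_{8}  ⟹  sig = (2;(1,1))
  P = {2,5}:  v_{2} + v_{5} = v_{6} + 2·v_{8}  ⟹  sig = (2;(1,2))
  P = {5,6}:  v_{5} + v_{6} = v_{1} + 2·v_{8}  ⟹  sig = (2;(1,2))
  P = {0,2}:  v_{0} + v_{2} = v_{6} + 3·v_{7}  ⟹  sig = (2;(1,3))
  P = {0,6}:  v_{0} + v_{6} = v_{1} + 3·v_{7}  ⟹  sig = (2;(1,3))
  P = {2,4}:  v_{2} + v_{4} = 3·v_{7} + v_{8}  ⟹  sig = (2;(1,3))
  P = {0,8}:  v_{0} + v_{8} = 2·v_{7}  ⟹  sig = (2;(2))
  P = {1,2}:  v_{1} + v_{2} = 2·v_{6}  ⟹  sig = (2;(2))
  P = {4,6}:  v_{4} + v_{6} = 2·v_{7}  ⟹  sig = (2;(2))
  P = {1,4,5}:  v_{1} + v_{4} + v_{5} = 0  ⟹  sig = (3;())
  P = {1,4,7}:  v_{1} + v_{4} + v_{7} = v_{0}  ⟹  sig = (3;(1))
  P = {1,4,8}:  v_{1} + v_{4} + v_{8} = v_{7}  ⟹  sig = (3;(1))
  P = {1,7,8}:  v_{1} + v_{7} + v_{8} = v_{6}  ⟹  sig = (3;(1))
  P = {6,7,8}:  v_{6} + v_{7} + v_{8} = v_{2}  ⟹  sig = (3;(1))

Signatures (|P|; sorted positive RHS coefficients), sorted:
{ (2;()),  (2;(1)) ×3,  (2;(1,1)) ×3,  (2;(1,2)) ×2,  (2;(1,3)) ×3,  (2;(2)) ×3,  (3;()),  (3;(1)) ×4 }


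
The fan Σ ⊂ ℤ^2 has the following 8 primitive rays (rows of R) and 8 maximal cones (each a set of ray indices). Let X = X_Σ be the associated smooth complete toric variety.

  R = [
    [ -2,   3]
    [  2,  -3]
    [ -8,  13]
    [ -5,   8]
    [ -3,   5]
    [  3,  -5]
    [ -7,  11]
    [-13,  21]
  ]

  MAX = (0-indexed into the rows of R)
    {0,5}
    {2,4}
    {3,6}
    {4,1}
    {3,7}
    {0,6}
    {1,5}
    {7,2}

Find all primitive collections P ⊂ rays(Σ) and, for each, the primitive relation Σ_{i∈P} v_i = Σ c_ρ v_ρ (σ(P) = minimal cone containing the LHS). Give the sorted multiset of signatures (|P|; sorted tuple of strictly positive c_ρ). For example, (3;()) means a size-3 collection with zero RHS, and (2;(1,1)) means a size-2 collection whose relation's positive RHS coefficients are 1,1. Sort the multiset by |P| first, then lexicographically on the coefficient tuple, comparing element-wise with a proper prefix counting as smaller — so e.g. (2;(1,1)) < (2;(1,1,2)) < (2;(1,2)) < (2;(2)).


20 collections generate NE(X_Σ); each relation:

  P={0,1}:  v_{0} + v_{1} = 0  →  sig = (2;())
  P={4,5}:  v_{4} + v_{5} = 0  →  sig = (2;())
  P={0,3}:  v_{0} + v_{3} = v_{6}  →  sig = (2;(1))
  P={0,4}:  v_{0} + v_{4} = v_{3}  →  sig = (2;(1))
  P={1,3}:  v_{1} + v_{3} = v_{4}  →  sig = (2;(1))
  P={1,6}:  v_{1} + v_{6} = v_{3}  →  sig = (2;(1))
  P={2,3}:  v_{2} + v_{3} = v_{7}  →  sig = (2;(1))
  P={2,5}:  v_{2} + v_{5} = v_{3}  →  sig = (2;(1))
  P={3,4}:  v_{3} + v_{4} = v_{2}  →  sig = (2;(1))
  P={3,5}:  v_{3} + v_{5} = v_{0}  →  sig = (2;(1))
  P={1,7}:  v_{1} + v_{7} = v_{2} + v_{4}  →  sig = (2;(1,1))
  P={0,2}:  v_{0} + v_{2} = 2·v_{3}  →  sig = (2;(2))
  P={1,2}:  v_{1} + v_{2} = 2·v_{4}  →  sig = (2;(2))
  P={4,6}:  v_{4} + v_{6} = 2·v_{3}  →  sig = (2;(2))
  P={4,7}:  v_{4} + v_{7} = 2·v_{2}  →  sig = (2;(2))
  P={5,6}:  v_{5} + v_{6} = 2·v_{0}  →  sig = (2;(2))
  P={5,7}:  v_{5} + v_{7} = 2·v_{3}  →  sig = (2;(2))
  P={0,7}:  v_{0} + v_{7} = 3·v_{3}  →  sig = (2;(3))
  P={2,6}:  v_{2} + v_{6} = 3·v_{3}  →  sig = (2;(3))
  P={6,7}:  v_{6} + v_{7} = 4·v_{3}  →  sig = (2;(4))

Signatures (|P|; sorted positive RHS coefficients), sorted:
{ (2;()) ×2,  (2;(1)) ×8,  (2;(1,1)),  (2;(2)) ×6,  (2;(3)) ×2,  (2;(4)) }


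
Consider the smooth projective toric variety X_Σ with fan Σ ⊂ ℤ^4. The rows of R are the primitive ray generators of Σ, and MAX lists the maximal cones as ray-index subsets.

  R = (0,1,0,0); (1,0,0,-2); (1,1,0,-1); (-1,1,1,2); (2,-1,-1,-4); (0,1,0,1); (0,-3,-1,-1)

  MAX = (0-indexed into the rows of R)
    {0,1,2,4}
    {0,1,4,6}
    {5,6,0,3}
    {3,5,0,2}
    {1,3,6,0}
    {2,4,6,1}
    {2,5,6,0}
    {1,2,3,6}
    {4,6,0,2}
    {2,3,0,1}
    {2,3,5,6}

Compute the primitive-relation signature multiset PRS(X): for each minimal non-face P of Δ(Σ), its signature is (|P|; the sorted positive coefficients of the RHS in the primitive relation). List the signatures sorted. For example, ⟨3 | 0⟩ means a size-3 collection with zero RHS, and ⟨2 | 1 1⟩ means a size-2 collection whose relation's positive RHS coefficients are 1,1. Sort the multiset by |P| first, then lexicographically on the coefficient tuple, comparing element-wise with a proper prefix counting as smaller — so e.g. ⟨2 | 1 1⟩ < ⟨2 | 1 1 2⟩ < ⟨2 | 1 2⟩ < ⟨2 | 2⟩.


5 minimal non-faces of Δ(Σ) (on 7 rays):

  • {1,5}:  v_{1} + v_{5} = v_{2} — sig = ⟨2 | 1⟩
  • {3,4}:  v_{3} + v_{4} = v_{1} — sig = ⟨2 | 1⟩
  • {4,5}:  v_{4} + v_{5} = v_{0} + 2·v_{2} + v_{6} — sig = ⟨2 | 1 1 2⟩
  • {0,2,3,6}:  v_{0} + v_{2} + v_{3} + v_{6} = 0 — sig = ⟨4 | 0⟩
  • {0,1,2,6}:  v_{0} + v_{1} + v_{2} + v_{6} = v_{4} — sig = ⟨4 | 1⟩

Signatures (|P|; sorted positive RHS coefficients), sorted:
{ ⟨2 | 1⟩ ×2,  ⟨2 | 1 1 2⟩,  ⟨4 | 0⟩,  ⟨4 | 1⟩ }


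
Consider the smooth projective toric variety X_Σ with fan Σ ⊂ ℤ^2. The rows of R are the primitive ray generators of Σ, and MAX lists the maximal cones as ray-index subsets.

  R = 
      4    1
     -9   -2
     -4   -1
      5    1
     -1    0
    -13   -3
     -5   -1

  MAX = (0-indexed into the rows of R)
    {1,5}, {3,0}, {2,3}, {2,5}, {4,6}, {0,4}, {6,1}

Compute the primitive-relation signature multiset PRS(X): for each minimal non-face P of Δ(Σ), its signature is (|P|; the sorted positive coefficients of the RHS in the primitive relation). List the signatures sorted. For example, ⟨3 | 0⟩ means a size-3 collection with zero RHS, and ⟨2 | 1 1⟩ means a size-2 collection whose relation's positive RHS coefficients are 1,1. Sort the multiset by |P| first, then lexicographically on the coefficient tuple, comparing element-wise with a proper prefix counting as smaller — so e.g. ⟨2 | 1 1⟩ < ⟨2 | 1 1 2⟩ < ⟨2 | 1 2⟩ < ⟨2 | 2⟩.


|primitive collections| = 14. Relations:

  P={0,2}:  v_{0} + v_{2} = 0 ; sig = ⟨2 | 0⟩
  P={3,6}:  v_{3} + v_{6} = 0 ; sig = ⟨2 | 0⟩
  P={0,1}:  v_{0} + v_{1} = v_{6} ; sig = ⟨2 | 1⟩
  P={0,5}:  v_{0} + v_{5} = v_{1} ; sig = ⟨2 | 1⟩
  P={0,6}:  v_{0} + v_{6} = v_{4} ; sig = ⟨2 | 1⟩
  P={1,2}:  v_{1} + v_{2} = v_{5} ; sig = ⟨2 | 1⟩
  P={1,3}:  v_{1} + v_{3} = v_{2} ; sig = ⟨2 | 1⟩
  P={2,4}:  v_{2} + v_{4} = v_{6} ; sig = ⟨2 | 1⟩
  P={2,6}:  v_{2} + v_{6} = v_{1} ; sig = ⟨2 | 1⟩
  P={3,4}:  v_{3} + v_{4} = v_{0} ; sig = ⟨2 | 1⟩
  P={4,5}:  v_{4} + v_{5} = v_{1} + v_{6} ; sig = ⟨2 | 1 1⟩
  P={1,4}:  v_{1} + v_{4} = 2·v_{6} ; sig = ⟨2 | 2⟩
  P={3,5}:  v_{3} + v_{5} = 2·v_{2} ; sig = ⟨2 | 2⟩
  P={5,6}:  v_{5} + v_{6} = 2·v_{1} ; sig = ⟨2 | 2⟩

Sorted signature multiset PRS(X):
    ⟨2 | 0⟩
    ⟨2 | 0⟩
    ⟨2 | 1⟩
    ⟨2 | 1⟩
    ⟨2 | 1⟩
    ⟨2 | 1⟩
    ⟨2 | 1⟩
    ⟨2 | 1⟩
    ⟨2 | 1⟩
    ⟨2 | 1⟩
    ⟨2 | 1 1⟩
    ⟨2 | 2⟩
    ⟨2 | 2⟩
    ⟨2 | 2⟩


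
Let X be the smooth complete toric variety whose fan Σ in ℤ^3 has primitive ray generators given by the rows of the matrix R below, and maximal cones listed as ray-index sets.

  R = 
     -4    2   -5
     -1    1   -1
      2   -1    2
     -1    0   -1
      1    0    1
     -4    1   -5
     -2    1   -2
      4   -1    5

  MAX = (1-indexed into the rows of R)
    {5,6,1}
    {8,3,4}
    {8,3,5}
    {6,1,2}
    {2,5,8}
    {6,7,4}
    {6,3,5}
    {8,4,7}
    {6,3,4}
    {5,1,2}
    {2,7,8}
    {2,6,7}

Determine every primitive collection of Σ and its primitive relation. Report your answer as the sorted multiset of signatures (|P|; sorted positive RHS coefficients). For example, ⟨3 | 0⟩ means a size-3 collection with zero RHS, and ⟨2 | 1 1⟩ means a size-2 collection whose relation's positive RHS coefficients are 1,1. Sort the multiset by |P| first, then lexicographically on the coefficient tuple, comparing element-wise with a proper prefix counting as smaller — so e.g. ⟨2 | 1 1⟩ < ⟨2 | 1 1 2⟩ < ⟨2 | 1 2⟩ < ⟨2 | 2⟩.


Σ has 11 primitive collections:

  {3,7}:  v_{3} + v_{7} = 0  ⇒ sig = ⟨2 | 0⟩
  {4,5}:  v_{4} + v_{5} = 0  ⇒ sig = ⟨2 | 0⟩
  {6,8}:  v_{6} + v_{8} = 0  ⇒ sig = ⟨2 | 0⟩
  {2,3}:  v_{2} + v_{3} = v_{5}  ⇒ sig = ⟨2 | 1⟩
  {2,4}:  v_{2} + v_{4} = v_{7}  ⇒ sig = ⟨2 | 1⟩
  {5,7}:  v_{5} + v_{7} = v_{2}  ⇒ sig = ⟨2 | 1⟩
  {1,4}:  v_{1} + v_{4} = v_{2} + v_{6}  ⇒ sig = ⟨2 | 1 1⟩
  {1,8}:  v_{1} + v_{8} = v_{2} + v_{5}  ⇒ sig = ⟨2 | 1 1⟩
  {1,3}:  v_{1} + v_{3} = 2·v_{5} + v_{6}  ⇒ sig = ⟨2 | 1 2⟩
  {1,7}:  v_{1} + v_{7} = 2·v_{2} + v_{6}  ⇒ sig = ⟨2 | 1 2⟩
  {2,5,6}:  v_{2} + v_{5} + v_{6} = v_{1}  ⇒ sig = ⟨3 | 1⟩

so the primitive-relation signature multiset is
    |P|=2: 10 collections, coeffs (), (), (), (1), (1), (1), (1,1), (1,1), (1,2), (1,2)
    |P|=3: 1 collection, coeffs (1)


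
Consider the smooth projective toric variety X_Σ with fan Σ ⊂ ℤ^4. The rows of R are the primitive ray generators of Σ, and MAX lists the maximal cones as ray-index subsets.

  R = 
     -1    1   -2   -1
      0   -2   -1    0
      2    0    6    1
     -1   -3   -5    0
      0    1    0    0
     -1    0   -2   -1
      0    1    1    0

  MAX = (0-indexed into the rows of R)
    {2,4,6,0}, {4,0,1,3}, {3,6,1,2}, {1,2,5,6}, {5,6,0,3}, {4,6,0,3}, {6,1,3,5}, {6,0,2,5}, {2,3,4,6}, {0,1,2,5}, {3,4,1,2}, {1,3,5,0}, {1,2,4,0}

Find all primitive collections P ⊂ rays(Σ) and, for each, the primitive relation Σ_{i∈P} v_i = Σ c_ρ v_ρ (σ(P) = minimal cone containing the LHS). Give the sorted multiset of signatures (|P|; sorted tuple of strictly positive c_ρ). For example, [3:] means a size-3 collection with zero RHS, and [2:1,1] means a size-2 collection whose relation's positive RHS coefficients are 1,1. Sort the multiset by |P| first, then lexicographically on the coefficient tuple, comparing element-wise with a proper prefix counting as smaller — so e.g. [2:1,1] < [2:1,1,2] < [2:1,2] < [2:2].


Minimal non-faces — 5 found among 7 rays, 13 max cones:

  {4,5}:  v_{4} + v_{5} = v_{0}  ⇒ sig = [2:1]
  {1,4,6}:  v_{1} + v_{4} + v_{6} = 0  ⇒ sig = [3:]
  {0,1,6}:  v_{0} + v_{1} + v_{6} = v_{5}  ⇒ sig = [3:1]
  {0,2,3}:  v_{0} + v_{2} + v_{3} = v_{1}  ⇒ sig = [3:1]
  {2,3,5}:  v_{2} + v_{3} + v_{5} = 2·v_{1} + v_{6}  ⇒ sig = [3:1,2]

Sorted signature multiset PRS(X):
    [2:1]
    [3:]
    [3:1]
    [3:1]
    [3:1,2]


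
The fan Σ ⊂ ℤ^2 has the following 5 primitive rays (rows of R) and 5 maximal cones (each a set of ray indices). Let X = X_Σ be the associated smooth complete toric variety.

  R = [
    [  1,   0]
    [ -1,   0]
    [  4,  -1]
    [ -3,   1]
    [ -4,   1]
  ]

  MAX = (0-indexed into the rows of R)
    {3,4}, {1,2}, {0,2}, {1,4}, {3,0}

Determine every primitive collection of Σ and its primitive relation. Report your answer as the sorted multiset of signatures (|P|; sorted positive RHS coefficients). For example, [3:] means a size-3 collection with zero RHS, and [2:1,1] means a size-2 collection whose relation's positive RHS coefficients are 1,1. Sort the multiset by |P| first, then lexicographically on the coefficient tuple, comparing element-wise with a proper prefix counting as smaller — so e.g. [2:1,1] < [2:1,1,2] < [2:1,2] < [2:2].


Primitive collections (5):

  • {0,1}:  v_{0} + v_{1} = 0  ⟹  sig = [2:]
  • {2,4}:  v_{2} + v_{4} = 0  ⟹  sig = [2:]
  • {0,4}:  v_{0} + v_{4} = v_{3}  ⟹  sig = [2:1]
  • {1,3}:  v_{1} + v_{3} = v_{4}  ⟹  sig = [2:1]
  • {2,3}:  v_{2} + v_{3} = v_{0}  ⟹  sig = [2:1]

so the primitive-relation signature multiset is
    [2:]
    [2:]
    [2:1]
    [2:1]
    [2:1]


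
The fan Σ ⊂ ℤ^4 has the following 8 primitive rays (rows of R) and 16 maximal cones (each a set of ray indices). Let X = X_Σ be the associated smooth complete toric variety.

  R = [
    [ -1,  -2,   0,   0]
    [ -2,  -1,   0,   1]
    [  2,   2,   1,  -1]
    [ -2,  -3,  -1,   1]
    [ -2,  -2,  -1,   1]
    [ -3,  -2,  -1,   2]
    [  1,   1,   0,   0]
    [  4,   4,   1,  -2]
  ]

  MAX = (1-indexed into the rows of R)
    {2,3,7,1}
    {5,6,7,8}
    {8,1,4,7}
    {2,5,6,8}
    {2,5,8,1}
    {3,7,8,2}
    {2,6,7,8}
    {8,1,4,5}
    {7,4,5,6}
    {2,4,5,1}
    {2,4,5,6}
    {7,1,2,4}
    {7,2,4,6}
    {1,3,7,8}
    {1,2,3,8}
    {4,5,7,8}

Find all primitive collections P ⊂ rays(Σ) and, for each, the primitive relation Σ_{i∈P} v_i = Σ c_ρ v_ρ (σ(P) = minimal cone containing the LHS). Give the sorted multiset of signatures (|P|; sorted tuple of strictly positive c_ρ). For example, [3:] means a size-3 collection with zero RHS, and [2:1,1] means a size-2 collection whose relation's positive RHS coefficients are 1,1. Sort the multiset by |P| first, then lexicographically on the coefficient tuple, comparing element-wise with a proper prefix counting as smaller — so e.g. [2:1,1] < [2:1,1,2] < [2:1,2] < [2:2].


|primitive collections| = 9. Relations:

  P = {3,5}:  v_{3} + v_{5} = 0  ⇒ sig = [2:]
  P = {1,6}:  v_{1} + v_{6} = v_{2} + v_{4}  ⇒ sig = [2:1,1]
  P = {3,4}:  v_{3} + v_{4} = v_{1} + v_{7}  ⇒ sig = [2:1,1]
  P = {3,6}:  v_{3} + v_{6} = v_{2} + v_{7}  ⇒ sig = [2:1,1]
  P = {2,4,8}:  v_{2} + v_{4} + v_{8} = 0  ⇒ sig = [3:]
  P = {1,5,7}:  v_{1} + v_{5} + v_{7} = v_{4}  ⇒ sig = [3:1]
  P = {2,5,7}:  v_{2} + v_{5} + v_{7} = v_{6}  ⇒ sig = [3:1]
  P = {4,6,8}:  v_{4} + v_{6} + v_{8} = v_{5} + v_{7}  ⇒ sig = [3:1,1]
  P = {1,2,7,8}:  v_{1} + v_{2} + v_{7} + v_{8} = v_{3}  ⇒ sig = [4:1]

Sorted signature multiset PRS(X):
    [2:]
    [2:1,1]
    [2:1,1]
    [2:1,1]
    [3:]
    [3:1]
    [3:1]
    [3:1,1]
    [4:1]


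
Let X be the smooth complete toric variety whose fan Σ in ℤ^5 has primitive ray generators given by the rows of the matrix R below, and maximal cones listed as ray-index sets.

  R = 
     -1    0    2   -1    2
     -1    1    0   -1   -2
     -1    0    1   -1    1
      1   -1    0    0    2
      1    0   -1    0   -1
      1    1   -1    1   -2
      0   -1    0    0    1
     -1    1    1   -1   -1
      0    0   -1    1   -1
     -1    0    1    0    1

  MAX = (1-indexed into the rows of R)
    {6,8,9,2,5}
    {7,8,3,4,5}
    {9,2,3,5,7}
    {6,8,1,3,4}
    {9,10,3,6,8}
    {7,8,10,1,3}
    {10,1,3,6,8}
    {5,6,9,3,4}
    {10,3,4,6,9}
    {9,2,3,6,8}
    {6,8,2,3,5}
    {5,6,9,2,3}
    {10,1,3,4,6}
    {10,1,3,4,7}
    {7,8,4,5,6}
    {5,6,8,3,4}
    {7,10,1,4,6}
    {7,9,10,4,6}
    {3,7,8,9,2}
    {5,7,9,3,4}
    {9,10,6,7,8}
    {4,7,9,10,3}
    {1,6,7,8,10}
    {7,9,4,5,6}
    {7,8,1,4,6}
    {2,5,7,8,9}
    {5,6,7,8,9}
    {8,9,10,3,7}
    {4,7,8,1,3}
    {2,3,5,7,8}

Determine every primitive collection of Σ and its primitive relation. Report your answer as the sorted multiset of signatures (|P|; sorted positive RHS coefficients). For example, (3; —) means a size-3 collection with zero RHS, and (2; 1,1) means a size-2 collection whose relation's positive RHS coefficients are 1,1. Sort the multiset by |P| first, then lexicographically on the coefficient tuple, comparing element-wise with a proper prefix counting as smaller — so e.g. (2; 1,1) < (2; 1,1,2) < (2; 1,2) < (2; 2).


Primitive collections (11):

  P={5,10}:  v_{5} + v_{10} = 0  ⇒ sig = (2; —)
  P={1,9}:  v_{1} + v_{9} = v_{10}  ⇒ sig = (2; 1)
  P={1,2}:  v_{1} + v_{2} = v_{3} + v_{8}  ⇒ sig = (2; 1,1)
  P={1,5}:  v_{1} + v_{5} = v_{4} + v_{8}  ⇒ sig = (2; 1,1)
  P={2,4}:  v_{2} + v_{4} = v_{3} + v_{5}  ⇒ sig = (2; 1,1)
  P={2,10}:  v_{2} + v_{10} = v_{3} + v_{8} + v_{9}  ⇒ sig = (2; 1,1,1)
  P={3,6,7}:  v_{3} + v_{6} + v_{7} = 0  ⇒ sig = (3; —)
  P={4,8,9}:  v_{4} + v_{8} + v_{9} = 0  ⇒ sig = (3; —)
  P={4,8,10}:  v_{4} + v_{8} + v_{10} = v_{1}  ⇒ sig = (3; 1)
  P={2,6,7}:  v_{2} + v_{6} + v_{7} = v_{5} + v_{8} + v_{9}  ⇒ sig = (3; 1,1,1)
  P={3,5,8,9}:  v_{3} + v_{5} + v_{8} + v_{9} = v_{2}  ⇒ sig = (4; 1)

Signatures (|P|; sorted positive RHS coefficients), sorted:
    (2; —)
    (2; 1)
    (2; 1,1)
    (2; 1,1)
    (2; 1,1)
    (2; 1,1,1)
    (3; —)
    (3; —)
    (3; 1)
    (3; 1,1,1)
    (4; 1)


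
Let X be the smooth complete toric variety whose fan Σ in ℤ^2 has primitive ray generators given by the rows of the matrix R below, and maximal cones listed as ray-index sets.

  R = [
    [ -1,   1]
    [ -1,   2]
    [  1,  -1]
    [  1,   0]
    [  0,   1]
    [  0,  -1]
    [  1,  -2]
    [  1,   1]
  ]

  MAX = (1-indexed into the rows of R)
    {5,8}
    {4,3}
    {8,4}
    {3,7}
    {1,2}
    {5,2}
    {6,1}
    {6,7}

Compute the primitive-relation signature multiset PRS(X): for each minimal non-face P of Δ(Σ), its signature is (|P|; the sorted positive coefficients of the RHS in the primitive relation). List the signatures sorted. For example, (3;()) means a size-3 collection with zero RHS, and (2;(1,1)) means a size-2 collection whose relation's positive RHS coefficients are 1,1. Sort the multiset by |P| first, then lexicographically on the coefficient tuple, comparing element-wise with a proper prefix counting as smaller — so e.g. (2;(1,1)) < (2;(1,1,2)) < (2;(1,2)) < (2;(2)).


The 20 primitive collections of Σ (r=8, n=2):

  P = {1,3}:  v_{1} + v_{3} = 0 — sig = (2;())
  P = {2,7}:  v_{2} + v_{7} = 0 — sig = (2;())
  P = {5,6}:  v_{5} + v_{6} = 0 — sig = (2;())
  P = {1,4}:  v_{1} + v_{4} = v_{5} — sig = (2;(1))
  P = {1,5}:  v_{1} + v_{5} = v_{2} — sig = (2;(1))
  P = {1,7}:  v_{1} + v_{7} = v_{6} — sig = (2;(1))
  P = {2,3}:  v_{2} + v_{3} = v_{5} — sig = (2;(1))
  P = {2,6}:  v_{2} + v_{6} = v_{1} — sig = (2;(1))
  P = {3,5}:  v_{3} + v_{5} = v_{4} — sig = (2;(1))
  P = {3,6}:  v_{3} + v_{6} = v_{7} — sig = (2;(1))
  P = {4,5}:  v_{4} + v_{5} = v_{8} — sig = (2;(1))
  P = {4,6}:  v_{4} + v_{6} = v_{3} — sig = (2;(1))
  P = {5,7}:  v_{5} + v_{7} = v_{3} — sig = (2;(1))
  P = {6,8}:  v_{6} + v_{8} = v_{4} — sig = (2;(1))
  P = {7,8}:  v_{7} + v_{8} = v_{3} + v_{4} — sig = (2;(1,1))
  P = {1,8}:  v_{1} + v_{8} = 2·v_{5} — sig = (2;(2))
  P = {2,4}:  v_{2} + v_{4} = 2·v_{5} — sig = (2;(2))
  P = {3,8}:  v_{3} + v_{8} = 2·v_{4} — sig = (2;(2))
  P = {4,7}:  v_{4} + v_{7} = 2·v_{3} — sig = (2;(2))
  P = {2,8}:  v_{2} + v_{8} = 3·v_{5} — sig = (2;(3))

Sorted signature multiset PRS(X):
[(2;()), (2;()), (2;()), (2;(1)), (2;(1)), (2;(1)), (2;(1)), (2;(1)), (2;(1)), (2;(1)), (2;(1)), (2;(1)), (2;(1)), (2;(1)), (2;(1,1)), (2;(2)), (2;(2)), (2;(2)), (2;(2)), (2;(3))]


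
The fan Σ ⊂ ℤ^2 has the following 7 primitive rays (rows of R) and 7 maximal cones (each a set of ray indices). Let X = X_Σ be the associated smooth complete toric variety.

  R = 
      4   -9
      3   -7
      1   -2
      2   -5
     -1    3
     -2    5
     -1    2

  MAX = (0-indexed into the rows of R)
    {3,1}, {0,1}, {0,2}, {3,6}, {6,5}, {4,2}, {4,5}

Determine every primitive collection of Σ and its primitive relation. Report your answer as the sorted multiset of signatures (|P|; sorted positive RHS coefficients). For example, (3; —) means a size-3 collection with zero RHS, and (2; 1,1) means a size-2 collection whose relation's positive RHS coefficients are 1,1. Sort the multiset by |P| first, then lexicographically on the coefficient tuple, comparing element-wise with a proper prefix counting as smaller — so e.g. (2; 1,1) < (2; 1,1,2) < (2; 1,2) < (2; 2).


Σ has 14 primitive collections:

  P={2,6}:  v_{2} + v_{6} = 0  so sig = (2; —)
  P={3,5}:  v_{3} + v_{5} = 0  so sig = (2; —)
  P={0,6}:  v_{0} + v_{6} = v_{1}  so sig = (2; 1)
  P={1,2}:  v_{1} + v_{2} = v_{0}  so sig = (2; 1)
  P={1,5}:  v_{1} + v_{5} = v_{2}  so sig = (2; 1)
  P={1,6}:  v_{1} + v_{6} = v_{3}  so sig = (2; 1)
  P={2,3}:  v_{2} + v_{3} = v_{1}  so sig = (2; 1)
  P={2,5}:  v_{2} + v_{5} = v_{4}  so sig = (2; 1)
  P={3,4}:  v_{3} + v_{4} = v_{2}  so sig = (2; 1)
  P={4,6}:  v_{4} + v_{6} = v_{5}  so sig = (2; 1)
  P={0,3}:  v_{0} + v_{3} = 2·v_{1}  so sig = (2; 2)
  P={0,5}:  v_{0} + v_{5} = 2·v_{2}  so sig = (2; 2)
  P={1,4}:  v_{1} + v_{4} = 2·v_{2}  so sig = (2; 2)
  P={0,4}:  v_{0} + v_{4} = 3·v_{2}  so sig = (2; 3)

so the primitive-relation signature multiset is
{ (2; —) ×2,  (2; 1) ×8,  (2; 2) ×3,  (2; 3) }


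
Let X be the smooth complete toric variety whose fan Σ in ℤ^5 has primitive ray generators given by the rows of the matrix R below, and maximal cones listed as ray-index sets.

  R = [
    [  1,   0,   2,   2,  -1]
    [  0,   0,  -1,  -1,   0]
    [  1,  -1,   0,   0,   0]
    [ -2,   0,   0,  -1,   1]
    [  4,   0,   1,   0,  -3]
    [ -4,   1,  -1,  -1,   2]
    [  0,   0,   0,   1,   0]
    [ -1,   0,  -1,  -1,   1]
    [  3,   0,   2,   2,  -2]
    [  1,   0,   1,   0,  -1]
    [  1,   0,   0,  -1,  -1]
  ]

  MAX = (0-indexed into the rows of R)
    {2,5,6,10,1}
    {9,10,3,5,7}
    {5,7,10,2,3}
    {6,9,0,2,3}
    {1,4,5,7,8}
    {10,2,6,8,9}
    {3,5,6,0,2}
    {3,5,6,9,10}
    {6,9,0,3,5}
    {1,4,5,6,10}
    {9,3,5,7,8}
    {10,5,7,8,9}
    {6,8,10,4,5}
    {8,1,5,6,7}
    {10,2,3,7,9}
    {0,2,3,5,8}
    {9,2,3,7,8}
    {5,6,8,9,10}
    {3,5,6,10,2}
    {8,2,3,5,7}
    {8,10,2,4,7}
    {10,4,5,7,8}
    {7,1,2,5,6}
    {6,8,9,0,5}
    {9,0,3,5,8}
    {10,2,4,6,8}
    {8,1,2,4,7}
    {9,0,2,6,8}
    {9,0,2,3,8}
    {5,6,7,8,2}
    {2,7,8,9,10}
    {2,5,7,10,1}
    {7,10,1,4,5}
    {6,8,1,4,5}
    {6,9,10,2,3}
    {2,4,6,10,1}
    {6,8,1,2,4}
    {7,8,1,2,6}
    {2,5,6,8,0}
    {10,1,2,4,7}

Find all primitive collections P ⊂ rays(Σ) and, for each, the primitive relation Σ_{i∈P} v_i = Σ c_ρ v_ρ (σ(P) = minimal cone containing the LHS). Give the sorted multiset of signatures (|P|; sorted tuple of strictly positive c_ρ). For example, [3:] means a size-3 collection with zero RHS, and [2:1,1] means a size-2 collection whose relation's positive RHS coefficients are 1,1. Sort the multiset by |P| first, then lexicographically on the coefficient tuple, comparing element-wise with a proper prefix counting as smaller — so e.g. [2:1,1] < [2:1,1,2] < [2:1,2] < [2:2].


Δ(Σ) — 11 vertices, 19 min non-faces:

  P = {1,9}:  v_{1} + v_{9} = v_{10} — sig = [2:1]
  P = {0,1}:  v_{0} + v_{1} = v_{6} + v_{9} — sig = [2:1,1]
  P = {3,4}:  v_{3} + v_{4} = v_{9} + v_{10} — sig = [2:1,1]
  P = {0,7}:  v_{0} + v_{7} = v_{2} + v_{5} + v_{8} — sig = [2:1,1,1]
  P = {1,3}:  v_{1} + v_{3} = v_{2} + v_{5} + v_{10} — sig = [2:1,1,1]
  P = {0,4}:  v_{0} + v_{4} = v_{6} + v_{8} + v_{9} + v_{10} — sig = [2:1,1,1,1]
  P = {0,10}:  v_{0} + v_{10} = v_{6} + 2·v_{9} — sig = [2:1,2]
  P = {4,9}:  v_{4} + v_{9} = v_{8} + 2·v_{10} — sig = [2:1,2]
  P = {6,7,9}:  v_{6} + v_{7} + v_{9} = 0 — sig = [3:]
  P = {1,8,10}:  v_{1} + v_{8} + v_{10} = v_{4} — sig = [3:1]
  P = {2,4,5}:  v_{2} + v_{4} + v_{5} = v_{10} — sig = [3:1]
  P = {2,5,9}:  v_{2} + v_{5} + v_{9} = v_{3} — sig = [3:1]
  P = {3,6,8}:  v_{3} + v_{6} + v_{8} = v_{0} — sig = [3:1]
  P = {6,7,10}:  v_{6} + v_{7} + v_{10} = v_{1} — sig = [3:1]
  P = {3,6,7}:  v_{3} + v_{6} + v_{7} = v_{2} + v_{5} — sig = [3:1,1]
  P = {4,6,7}:  v_{4} + v_{6} + v_{7} = 2·v_{1} + v_{8} — sig = [3:1,2]
  P = {3,8,10}:  v_{3} + v_{8} + v_{10} = 2·v_{9} — sig = [3:2]
  P = {1,2,5,8}:  v_{1} + v_{2} + v_{5} + v_{8} = 0 — sig = [4:]
  P = {2,5,8,10}:  v_{2} + v_{5} + v_{8} + v_{10} = v_{9} — sig = [4:1]

Signatures (|P|; sorted positive RHS coefficients), sorted:
[[2:1], [2:1,1], [2:1,1], [2:1,1,1], [2:1,1,1], [2:1,1,1,1], [2:1,2], [2:1,2], [3:], [3:1], [3:1], [3:1], [3:1], [3:1], [3:1,1], [3:1,2], [3:2], [4:], [4:1]]


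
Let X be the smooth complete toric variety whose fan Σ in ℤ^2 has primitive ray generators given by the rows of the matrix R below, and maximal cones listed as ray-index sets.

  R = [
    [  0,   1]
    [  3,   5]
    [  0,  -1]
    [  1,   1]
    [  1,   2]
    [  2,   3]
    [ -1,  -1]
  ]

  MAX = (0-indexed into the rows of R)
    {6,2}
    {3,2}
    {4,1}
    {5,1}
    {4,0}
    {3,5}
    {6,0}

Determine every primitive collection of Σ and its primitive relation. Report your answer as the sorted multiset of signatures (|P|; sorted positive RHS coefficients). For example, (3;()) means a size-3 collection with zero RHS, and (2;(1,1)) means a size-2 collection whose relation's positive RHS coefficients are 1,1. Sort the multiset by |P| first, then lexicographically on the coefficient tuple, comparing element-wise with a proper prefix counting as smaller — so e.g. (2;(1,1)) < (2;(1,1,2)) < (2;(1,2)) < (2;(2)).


Primitive collections (14):

  P = {0,2}:  v_{0} + v_{2} = 0  ⟹  sig = (2;())
  P = {3,6}:  v_{3} + v_{6} = 0  ⟹  sig = (2;())
  P = {0,3}:  v_{0} + v_{3} = v_{4}  ⟹  sig = (2;(1))
  P = {2,4}:  v_{2} + v_{4} = v_{3}  ⟹  sig = (2;(1))
  P = {3,4}:  v_{3} + v_{4} = v_{5}  ⟹  sig = (2;(1))
  P = {4,5}:  v_{4} + v_{5} = v_{1}  ⟹  sig = (2;(1))
  P = {4,6}:  v_{4} + v_{6} = v_{0}  ⟹  sig = (2;(1))
  P = {5,6}:  v_{5} + v_{6} = v_{4}  ⟹  sig = (2;(1))
  P = {1,2}:  v_{1} + v_{2} = v_{3} + v_{5}  ⟹  sig = (2;(1,1))
  P = {0,5}:  v_{0} + v_{5} = 2·v_{4}  ⟹  sig = (2;(2))
  P = {1,3}:  v_{1} + v_{3} = 2·v_{5}  ⟹  sig = (2;(2))
  P = {1,6}:  v_{1} + v_{6} = 2·v_{4}  ⟹  sig = (2;(2))
  P = {2,5}:  v_{2} + v_{5} = 2·v_{3}  ⟹  sig = (2;(2))
  P = {0,1}:  v_{0} + v_{1} = 3·v_{4}  ⟹  sig = (2;(3))

so the primitive-relation signature multiset is
    (2;())
    (2;())
    (2;(1))
    (2;(1))
    (2;(1))
    (2;(1))
    (2;(1))
    (2;(1))
    (2;(1,1))
    (2;(2))
    (2;(2))
    (2;(2))
    (2;(2))
    (2;(3))


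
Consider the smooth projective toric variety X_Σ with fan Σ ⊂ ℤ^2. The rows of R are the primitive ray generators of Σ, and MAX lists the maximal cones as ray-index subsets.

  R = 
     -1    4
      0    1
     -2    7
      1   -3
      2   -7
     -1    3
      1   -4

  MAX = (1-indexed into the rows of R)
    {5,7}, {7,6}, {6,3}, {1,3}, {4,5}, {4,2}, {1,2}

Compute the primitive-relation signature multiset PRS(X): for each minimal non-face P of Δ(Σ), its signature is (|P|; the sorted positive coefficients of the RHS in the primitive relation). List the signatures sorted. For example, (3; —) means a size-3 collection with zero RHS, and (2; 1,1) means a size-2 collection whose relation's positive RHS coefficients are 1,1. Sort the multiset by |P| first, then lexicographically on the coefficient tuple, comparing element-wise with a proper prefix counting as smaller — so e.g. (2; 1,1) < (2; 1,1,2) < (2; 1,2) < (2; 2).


14 minimal non-faces of Δ(Σ) (on 7 rays):

  {1,7}:  v_{1} + v_{7} = 0 ; sig = (2; —)
  {3,5}:  v_{3} + v_{5} = 0 ; sig = (2; —)
  {4,6}:  v_{4} + v_{6} = 0 ; sig = (2; —)
  {1,4}:  v_{1} + v_{4} = v_{2} ; sig = (2; 1)
  {1,5}:  v_{1} + v_{5} = v_{4} ; sig = (2; 1)
  {1,6}:  v_{1} + v_{6} = v_{3} ; sig = (2; 1)
  {2,6}:  v_{2} + v_{6} = v_{1} ; sig = (2; 1)
  {2,7}:  v_{2} + v_{7} = v_{4} ; sig = (2; 1)
  {3,4}:  v_{3} + v_{4} = v_{1} ; sig = (2; 1)
  {3,7}:  v_{3} + v_{7} = v_{6} ; sig = (2; 1)
  {4,7}:  v_{4} + v_{7} = v_{5} ; sig = (2; 1)
  {5,6}:  v_{5} + v_{6} = v_{7} ; sig = (2; 1)
  {2,3}:  v_{2} + v_{3} = 2·v_{1} ; sig = (2; 2)
  {2,5}:  v_{2} + v_{5} = 2·v_{4} ; sig = (2; 2)

Hence PRS(X_Σ) =
[(2; —), (2; —), (2; —), (2; 1), (2; 1), (2; 1), (2; 1), (2; 1), (2; 1), (2; 1), (2; 1), (2; 1), (2; 2), (2; 2)]


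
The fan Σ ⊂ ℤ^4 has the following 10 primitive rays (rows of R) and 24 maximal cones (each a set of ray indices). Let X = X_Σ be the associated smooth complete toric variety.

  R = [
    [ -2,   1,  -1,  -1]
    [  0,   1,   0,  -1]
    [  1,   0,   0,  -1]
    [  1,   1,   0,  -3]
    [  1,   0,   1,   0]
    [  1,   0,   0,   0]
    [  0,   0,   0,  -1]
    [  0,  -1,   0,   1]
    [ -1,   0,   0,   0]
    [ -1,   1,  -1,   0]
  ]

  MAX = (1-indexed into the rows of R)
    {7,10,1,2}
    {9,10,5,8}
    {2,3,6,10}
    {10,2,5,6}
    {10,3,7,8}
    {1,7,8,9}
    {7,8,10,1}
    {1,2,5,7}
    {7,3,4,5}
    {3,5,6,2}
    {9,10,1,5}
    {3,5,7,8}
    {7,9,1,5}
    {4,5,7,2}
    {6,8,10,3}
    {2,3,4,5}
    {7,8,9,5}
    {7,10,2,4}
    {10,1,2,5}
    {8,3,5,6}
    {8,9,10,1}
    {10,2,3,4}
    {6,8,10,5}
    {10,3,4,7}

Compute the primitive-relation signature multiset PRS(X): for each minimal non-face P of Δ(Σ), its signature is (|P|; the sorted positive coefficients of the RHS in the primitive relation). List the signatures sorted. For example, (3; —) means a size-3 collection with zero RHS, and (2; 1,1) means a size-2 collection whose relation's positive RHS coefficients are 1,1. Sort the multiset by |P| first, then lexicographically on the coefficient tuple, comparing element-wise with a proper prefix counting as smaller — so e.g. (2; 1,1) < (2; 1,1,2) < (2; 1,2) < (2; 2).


17 minimal non-faces of Δ(Σ) (on 10 rays):

  P={2,8}:  v_{2} + v_{8} = 0 — sig = (2; —)
  P={6,9}:  v_{6} + v_{9} = 0 — sig = (2; —)
  P={3,9}:  v_{3} + v_{9} = v_{7} — sig = (2; 1)
  P={6,7}:  v_{6} + v_{7} = v_{3} — sig = (2; 1)
  P={1,6}:  v_{1} + v_{6} = v_{7} + v_{10} — sig = (2; 1,1)
  P={2,9}:  v_{2} + v_{9} = v_{1} + v_{5} — sig = (2; 1,1)
  P={4,8}:  v_{4} + v_{8} = v_{3} + v_{7} — sig = (2; 1,1)
  P={1,4}:  v_{1} + v_{4} = v_{2} + 3·v_{7} + v_{10} — sig = (2; 1,1,3)
  P={1,3}:  v_{1} + v_{3} = 2·v_{7} + v_{10} — sig = (2; 1,2)
  P={4,6}:  v_{4} + v_{6} = v_{2} + 2·v_{3} — sig = (2; 1,2)
  P={4,9}:  v_{4} + v_{9} = v_{2} + 2·v_{7} — sig = (2; 1,2)
  P={1,5,8}:  v_{1} + v_{5} + v_{8} = v_{9} — sig = (3; 1)
  P={2,3,7}:  v_{2} + v_{3} + v_{7} = v_{4} — sig = (3; 1)
  P={5,7,10}:  v_{5} + v_{7} + v_{10} = v_{2} — sig = (3; 1)
  P={7,9,10}:  v_{7} + v_{9} + v_{10} = v_{1} — sig = (3; 1)
  P={3,5,10}:  v_{3} + v_{5} + v_{10} = v_{2} + v_{6} — sig = (3; 1,1)
  P={4,5,10}:  v_{4} + v_{5} + v_{10} = 2·v_{2} + v_{3} — sig = (3; 1,2)

Signatures (|P|; sorted positive RHS coefficients), sorted:
    (2; —)
    (2; —)
    (2; 1)
    (2; 1)
    (2; 1,1)
    (2; 1,1)
    (2; 1,1)
    (2; 1,1,3)
    (2; 1,2)
    (2; 1,2)
    (2; 1,2)
    (3; 1)
    (3; 1)
    (3; 1)
    (3; 1)
    (3; 1,1)
    (3; 1,2)


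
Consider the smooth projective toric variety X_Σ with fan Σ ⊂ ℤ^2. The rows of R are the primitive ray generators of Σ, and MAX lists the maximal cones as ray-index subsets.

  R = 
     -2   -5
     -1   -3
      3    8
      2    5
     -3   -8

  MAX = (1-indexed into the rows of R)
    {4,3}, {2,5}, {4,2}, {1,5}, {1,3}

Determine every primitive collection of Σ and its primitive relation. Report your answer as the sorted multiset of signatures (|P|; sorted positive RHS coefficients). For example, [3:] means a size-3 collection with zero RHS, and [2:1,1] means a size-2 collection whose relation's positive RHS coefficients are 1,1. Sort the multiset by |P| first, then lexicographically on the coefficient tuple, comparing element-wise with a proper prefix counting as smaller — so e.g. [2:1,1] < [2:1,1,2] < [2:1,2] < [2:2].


Minimal non-faces — 5 found among 5 rays, 5 max cones:

  P = {1,4}:  v_{1} + v_{4} = 0 — sig = [2:]
  P = {3,5}:  v_{3} + v_{5} = 0 — sig = [2:]
  P = {1,2}:  v_{1} + v_{2} = v_{5} — sig = [2:1]
  P = {2,3}:  v_{2} + v_{3} = v_{4} — sig = [2:1]
  P = {4,5}:  v_{4} + v_{5} = v_{2} — sig = [2:1]

so the primitive-relation signature multiset is
[[2:], [2:], [2:1], [2:1], [2:1]]
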